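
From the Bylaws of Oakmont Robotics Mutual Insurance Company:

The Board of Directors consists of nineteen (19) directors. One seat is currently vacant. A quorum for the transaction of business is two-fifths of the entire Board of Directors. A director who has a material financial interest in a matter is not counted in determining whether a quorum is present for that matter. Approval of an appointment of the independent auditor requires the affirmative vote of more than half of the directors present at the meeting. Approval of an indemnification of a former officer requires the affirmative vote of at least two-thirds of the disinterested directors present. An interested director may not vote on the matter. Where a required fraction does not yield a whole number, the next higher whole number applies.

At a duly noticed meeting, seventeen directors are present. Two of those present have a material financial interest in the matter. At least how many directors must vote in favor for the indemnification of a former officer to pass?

10

The indemnification of a former officer requires two-thirds of the disinterested directors present (17 − 2 = 15).
2/3 of 15 = 10.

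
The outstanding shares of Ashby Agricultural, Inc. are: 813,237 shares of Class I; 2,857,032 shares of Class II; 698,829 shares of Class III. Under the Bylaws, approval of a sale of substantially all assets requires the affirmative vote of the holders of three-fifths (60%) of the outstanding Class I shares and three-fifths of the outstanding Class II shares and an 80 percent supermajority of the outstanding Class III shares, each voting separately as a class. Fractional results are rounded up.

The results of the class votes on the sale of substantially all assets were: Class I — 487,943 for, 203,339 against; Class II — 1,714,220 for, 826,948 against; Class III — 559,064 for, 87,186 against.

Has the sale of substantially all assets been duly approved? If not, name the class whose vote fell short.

Approved — every class gave the required vote.

Class I: 3/5 of 813237 = 487942.20, rounded up to 487943; 487,943 required, 487,943 in favor — approved.
Class II: 3/5 of 2857032 = 1714219.20, rounded up to 1714220; 1,714,220 required, 1,714,220 in favor — approved.
Class III: 4/5 of 698829 = 559063.20, rounded up to 559064; 559,064 required, 559,064 in favor — approved.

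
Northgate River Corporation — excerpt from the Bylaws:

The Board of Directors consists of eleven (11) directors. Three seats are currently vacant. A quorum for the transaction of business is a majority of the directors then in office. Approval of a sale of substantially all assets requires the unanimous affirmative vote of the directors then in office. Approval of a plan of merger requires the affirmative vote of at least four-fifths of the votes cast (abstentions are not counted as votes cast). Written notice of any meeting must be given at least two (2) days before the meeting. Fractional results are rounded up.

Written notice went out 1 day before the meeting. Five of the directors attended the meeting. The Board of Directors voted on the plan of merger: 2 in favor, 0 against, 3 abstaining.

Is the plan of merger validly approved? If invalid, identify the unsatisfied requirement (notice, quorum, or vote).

Notice: 1 day given; 2 required (1 < 2). Not satisfied.
Quorum: 5 present; quorum is 5. Satisfied.
Vote: the plan of merger requires four-fifths of the votes cast (5 present − 3 abstaining = 2). 4/5 of 2 = 1.60, rounded up to 2, so 2 affirmative votes are needed; 2 voted in favor. Satisfied.

Invalid — notice requirement not satisfied.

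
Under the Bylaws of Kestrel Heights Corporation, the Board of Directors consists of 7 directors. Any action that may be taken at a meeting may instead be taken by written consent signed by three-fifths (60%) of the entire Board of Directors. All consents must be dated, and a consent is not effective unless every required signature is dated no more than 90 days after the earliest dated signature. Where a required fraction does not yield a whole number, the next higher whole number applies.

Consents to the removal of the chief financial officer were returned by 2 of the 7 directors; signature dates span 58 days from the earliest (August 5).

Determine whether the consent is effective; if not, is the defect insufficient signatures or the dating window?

Signatures required: three-fifths (60%) of 7 — 3/5 of 7 = 4.20, rounded up to 5, so 5 needed; 2 signed. Insufficient.
Dating window: the latest signature is 58 days after the earliest; the limit is 90 days. Within the window.

Not effective — insufficient signatures.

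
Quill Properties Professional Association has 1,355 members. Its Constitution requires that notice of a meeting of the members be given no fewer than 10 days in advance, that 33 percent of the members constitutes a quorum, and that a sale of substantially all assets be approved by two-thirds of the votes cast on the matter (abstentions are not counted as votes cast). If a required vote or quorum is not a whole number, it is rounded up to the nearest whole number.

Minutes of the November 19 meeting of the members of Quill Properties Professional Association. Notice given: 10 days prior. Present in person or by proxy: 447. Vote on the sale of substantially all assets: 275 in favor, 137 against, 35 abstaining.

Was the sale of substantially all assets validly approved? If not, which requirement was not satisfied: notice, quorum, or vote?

Invalid — quorum requirement not satisfied.

Notice: 10 days given; 10 required. Satisfied.
Quorum: 33% of 1,355 = 447.15, rounded up to 448; 447 present. Not satisfied.
Vote: requires two-thirds of the votes cast (447 − 35 abstaining = 412); 2/3 of 412 = 274.67, rounded up to 275, so 275 needed; 275 in favor. Satisfied.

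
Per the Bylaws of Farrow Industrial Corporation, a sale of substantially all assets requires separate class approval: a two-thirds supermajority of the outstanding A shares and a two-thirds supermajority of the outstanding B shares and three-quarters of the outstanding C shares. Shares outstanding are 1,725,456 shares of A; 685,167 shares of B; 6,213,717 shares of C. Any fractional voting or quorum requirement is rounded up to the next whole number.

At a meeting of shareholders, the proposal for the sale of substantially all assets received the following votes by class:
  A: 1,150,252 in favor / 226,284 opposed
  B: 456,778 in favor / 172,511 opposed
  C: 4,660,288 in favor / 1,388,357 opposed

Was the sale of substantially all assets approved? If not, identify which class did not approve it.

Not approved — the A shares did not give the required vote.

A: 2/3 of 1725456 = 1150304; 1,150,304 required, 1,150,252 in favor — not approved.
B: 2/3 of 685167 = 456778; 456,778 required, 456,778 in favor — approved.
C: 3/4 of 6213717 = 4660287.75, rounded up to 4660288; 4,660,288 required, 4,660,288 in favor — approved.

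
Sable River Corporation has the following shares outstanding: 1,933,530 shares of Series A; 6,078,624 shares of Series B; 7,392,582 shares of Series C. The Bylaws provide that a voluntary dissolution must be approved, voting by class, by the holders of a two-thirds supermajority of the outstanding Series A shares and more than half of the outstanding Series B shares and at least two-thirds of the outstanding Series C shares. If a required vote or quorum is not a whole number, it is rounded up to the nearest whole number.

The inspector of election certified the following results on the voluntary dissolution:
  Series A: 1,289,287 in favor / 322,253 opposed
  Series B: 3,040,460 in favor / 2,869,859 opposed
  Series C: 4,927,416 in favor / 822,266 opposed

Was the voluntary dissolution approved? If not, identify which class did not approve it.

Not approved — the Series C shares did not give the required vote.

Series A: 2/3 of 1933530 = 1289020; 1,289,020 required, 1,289,287 in favor — approved.
Series B: a majority of 6078624 is 3039313; 3,039,313 required, 3,040,460 in favor — approved.
Series C: 2/3 of 7392582 = 4928388; 4,928,388 required, 4,927,416 in favor — not approved.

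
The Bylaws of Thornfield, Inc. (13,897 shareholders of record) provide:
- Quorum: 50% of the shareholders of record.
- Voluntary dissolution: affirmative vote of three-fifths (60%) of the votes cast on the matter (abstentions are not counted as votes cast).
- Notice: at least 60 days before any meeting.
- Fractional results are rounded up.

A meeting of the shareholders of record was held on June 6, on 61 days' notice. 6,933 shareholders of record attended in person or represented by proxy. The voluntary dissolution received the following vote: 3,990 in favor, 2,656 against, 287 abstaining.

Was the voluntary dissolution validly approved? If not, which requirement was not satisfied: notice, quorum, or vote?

Notice: 61 days given; 60 required. Satisfied.
Quorum: 50% of 13,897 = 6,948.50, rounded up to 6,949; 6,933 present. Not satisfied.
Vote: requires three-fifths of the votes cast (6,933 − 287 abstaining = 6,646); 3/5 of 6646 = 3987.60, rounded up to 3988, so 3,988 needed; 3,990 in favor. Satisfied.

Invalid — quorum requirement not satisfied.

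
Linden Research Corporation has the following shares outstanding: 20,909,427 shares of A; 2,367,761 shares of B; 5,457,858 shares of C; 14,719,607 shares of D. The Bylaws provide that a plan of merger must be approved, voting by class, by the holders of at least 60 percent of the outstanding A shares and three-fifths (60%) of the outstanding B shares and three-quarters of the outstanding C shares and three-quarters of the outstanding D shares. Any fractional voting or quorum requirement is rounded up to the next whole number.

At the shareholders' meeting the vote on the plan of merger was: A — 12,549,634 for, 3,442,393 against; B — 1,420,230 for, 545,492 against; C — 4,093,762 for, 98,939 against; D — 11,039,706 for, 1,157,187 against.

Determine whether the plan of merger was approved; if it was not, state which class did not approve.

A: 3/5 of 20909427 = 12545656.20, rounded up to 12545657; 12,545,657 required, 12,549,634 in favor — approved.
B: 3/5 of 2367761 = 1420656.60, rounded up to 1420657; 1,420,657 required, 1,420,230 in favor — not approved.
C: 3/4 of 5457858 = 4093393.50, rounded up to 4093394; 4,093,394 required, 4,093,762 in favor — approved.
D: 3/4 of 14719607 = 11039705.25, rounded up to 11039706; 11,039,706 required, 11,039,706 in favor — approved.

Not approved — the B shares did not give the required vote.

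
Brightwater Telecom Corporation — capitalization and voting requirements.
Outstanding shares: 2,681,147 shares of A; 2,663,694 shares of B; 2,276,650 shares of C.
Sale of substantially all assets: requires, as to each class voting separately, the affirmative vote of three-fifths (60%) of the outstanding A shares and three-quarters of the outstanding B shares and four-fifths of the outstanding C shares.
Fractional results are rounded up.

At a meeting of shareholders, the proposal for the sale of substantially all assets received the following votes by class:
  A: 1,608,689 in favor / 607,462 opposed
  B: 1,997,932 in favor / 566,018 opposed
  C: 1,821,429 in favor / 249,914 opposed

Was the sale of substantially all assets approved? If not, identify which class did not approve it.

Approved — every class gave the required vote.

A: 3/5 of 2681147 = 1608688.20, rounded up to 1608689; 1,608,689 required, 1,608,689 in favor — approved.
B: 3/4 of 2663694 = 1997770.50, rounded up to 1997771; 1,997,771 required, 1,997,932 in favor — approved.
C: 4/5 of 2276650 = 1821320; 1,821,320 required, 1,821,429 in favor — approved.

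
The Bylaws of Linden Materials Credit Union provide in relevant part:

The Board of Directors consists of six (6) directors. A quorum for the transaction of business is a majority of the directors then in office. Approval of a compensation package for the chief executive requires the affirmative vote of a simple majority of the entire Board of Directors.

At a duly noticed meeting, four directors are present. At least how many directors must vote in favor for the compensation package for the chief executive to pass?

4

The compensation package for the chief executive requires a majority of the entire Board of Directors (6).
A majority of 6 is 4.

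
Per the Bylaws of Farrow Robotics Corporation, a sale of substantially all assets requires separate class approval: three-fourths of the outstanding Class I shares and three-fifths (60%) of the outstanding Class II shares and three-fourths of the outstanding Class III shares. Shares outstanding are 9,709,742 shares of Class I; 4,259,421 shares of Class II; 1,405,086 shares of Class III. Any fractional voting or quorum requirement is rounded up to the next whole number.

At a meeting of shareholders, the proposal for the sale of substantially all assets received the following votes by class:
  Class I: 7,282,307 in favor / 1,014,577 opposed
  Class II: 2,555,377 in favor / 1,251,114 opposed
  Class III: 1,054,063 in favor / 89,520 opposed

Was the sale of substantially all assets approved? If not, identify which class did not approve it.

Not approved — the Class II shares did not give the required vote.

Class I: 3/4 of 9709742 = 7282306.50, rounded up to 7282307; 7,282,307 required, 7,282,307 in favor — approved.
Class II: 3/5 of 4259421 = 2555652.60, rounded up to 2555653; 2,555,653 required, 2,555,377 in favor — not approved.
Class III: 3/4 of 1405086 = 1053814.50, rounded up to 1053815; 1,053,815 required, 1,054,063 in favor — approved.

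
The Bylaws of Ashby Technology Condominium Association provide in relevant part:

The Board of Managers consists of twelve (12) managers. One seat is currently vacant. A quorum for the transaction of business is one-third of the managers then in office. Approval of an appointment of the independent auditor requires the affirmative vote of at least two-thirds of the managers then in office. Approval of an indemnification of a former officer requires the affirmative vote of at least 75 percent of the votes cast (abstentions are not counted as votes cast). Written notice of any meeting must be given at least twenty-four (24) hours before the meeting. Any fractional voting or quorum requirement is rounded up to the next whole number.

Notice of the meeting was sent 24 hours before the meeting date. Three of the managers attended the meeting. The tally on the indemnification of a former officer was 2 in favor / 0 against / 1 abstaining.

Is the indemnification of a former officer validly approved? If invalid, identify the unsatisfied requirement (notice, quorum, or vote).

Invalid — quorum requirement not satisfied.

Notice: 24 hours given; 24 required (24 ≥ 24). Satisfied.
Quorum: 3 present; quorum is 4. Not satisfied.
Vote: the indemnification of a former officer requires three-fourths of the votes cast (3 present − 1 abstaining = 2). 3/4 of 2 = 1.50, rounded up to 2, so 2 affirmative votes are needed; 2 voted in favor. Satisfied. (Moot — without a quorum no business can be validly transacted.)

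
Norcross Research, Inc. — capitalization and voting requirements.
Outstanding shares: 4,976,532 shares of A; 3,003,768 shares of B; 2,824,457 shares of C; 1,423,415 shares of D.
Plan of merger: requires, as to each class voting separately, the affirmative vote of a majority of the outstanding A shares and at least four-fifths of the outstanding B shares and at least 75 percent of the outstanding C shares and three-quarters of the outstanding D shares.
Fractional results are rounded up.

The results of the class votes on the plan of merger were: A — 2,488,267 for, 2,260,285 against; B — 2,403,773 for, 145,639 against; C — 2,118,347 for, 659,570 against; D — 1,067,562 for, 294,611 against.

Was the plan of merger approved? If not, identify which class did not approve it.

A: a majority of 4976532 is 2488267; 2,488,267 required, 2,488,267 in favor — approved.
B: 4/5 of 3003768 = 2403014.40, rounded up to 2403015; 2,403,015 required, 2,403,773 in favor — approved.
C: 3/4 of 2824457 = 2118342.75, rounded up to 2118343; 2,118,343 required, 2,118,347 in favor — approved.
D: 3/4 of 1423415 = 1067561.25, rounded up to 1067562; 1,067,562 required, 1,067,562 in favor — approved.

Approved — every class gave the required vote.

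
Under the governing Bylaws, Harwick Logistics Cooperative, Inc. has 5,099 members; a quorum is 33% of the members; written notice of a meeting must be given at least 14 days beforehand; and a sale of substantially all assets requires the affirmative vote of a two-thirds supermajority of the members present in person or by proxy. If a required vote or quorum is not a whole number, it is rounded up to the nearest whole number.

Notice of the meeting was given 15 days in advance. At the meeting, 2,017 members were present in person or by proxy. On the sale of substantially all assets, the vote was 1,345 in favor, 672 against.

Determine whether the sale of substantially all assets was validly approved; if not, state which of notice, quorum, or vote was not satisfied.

Valid — all requirements satisfied.

Notice: 15 days given; 14 required. Satisfied.
Quorum: 33% of 5,099 = 1,682.67, rounded up to 1,683; 2,017 present. Satisfied.
Vote: requires two-thirds of those present (2,017); 2/3 of 2017 = 1344.67, rounded up to 1345, so 1,345 needed; 1,345 in favor. Satisfied.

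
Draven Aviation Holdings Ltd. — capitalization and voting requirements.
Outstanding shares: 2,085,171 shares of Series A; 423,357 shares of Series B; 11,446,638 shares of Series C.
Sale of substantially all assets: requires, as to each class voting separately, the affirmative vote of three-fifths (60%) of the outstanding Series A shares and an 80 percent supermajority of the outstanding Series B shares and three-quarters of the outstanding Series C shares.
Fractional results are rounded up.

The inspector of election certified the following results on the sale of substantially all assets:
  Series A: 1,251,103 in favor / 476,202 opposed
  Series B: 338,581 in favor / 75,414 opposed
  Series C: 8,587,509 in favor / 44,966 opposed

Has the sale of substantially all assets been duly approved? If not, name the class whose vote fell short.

Series A: 3/5 of 2085171 = 1251102.60, rounded up to 1251103; 1,251,103 required, 1,251,103 in favor — approved.
Series B: 4/5 of 423357 = 338685.60, rounded up to 338686; 338,686 required, 338,581 in favor — not approved.
Series C: 3/4 of 11446638 = 8584978.50, rounded up to 8584979; 8,584,979 required, 8,587,509 in favor — approved.

Not approved — the Series B shares did not give the required vote.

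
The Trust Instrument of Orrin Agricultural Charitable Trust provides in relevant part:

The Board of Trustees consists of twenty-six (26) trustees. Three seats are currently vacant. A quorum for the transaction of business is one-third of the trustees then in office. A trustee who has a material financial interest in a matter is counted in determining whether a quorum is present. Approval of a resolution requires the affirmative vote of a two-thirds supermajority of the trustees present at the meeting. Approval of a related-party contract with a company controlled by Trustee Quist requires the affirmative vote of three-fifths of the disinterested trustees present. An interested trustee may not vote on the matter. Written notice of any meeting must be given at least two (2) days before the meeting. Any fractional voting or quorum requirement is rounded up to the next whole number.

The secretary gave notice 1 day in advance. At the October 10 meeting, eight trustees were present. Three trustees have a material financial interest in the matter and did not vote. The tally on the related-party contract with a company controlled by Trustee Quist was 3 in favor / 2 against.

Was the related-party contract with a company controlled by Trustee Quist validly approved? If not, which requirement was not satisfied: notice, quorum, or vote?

Notice: 1 day given; 2 required (1 < 2). Not satisfied.
Quorum: 8 present (interested trustees count toward quorum); quorum is 8. Satisfied.
Vote: the related-party contract with a company controlled by Trustee Quist requires three-fifths of the disinterested trustees present (8 − 3 = 5). 3/5 of 5 = 3, so 3 affirmative votes are needed; 3 voted in favor. Satisfied.

Invalid — notice requirement not satisfied.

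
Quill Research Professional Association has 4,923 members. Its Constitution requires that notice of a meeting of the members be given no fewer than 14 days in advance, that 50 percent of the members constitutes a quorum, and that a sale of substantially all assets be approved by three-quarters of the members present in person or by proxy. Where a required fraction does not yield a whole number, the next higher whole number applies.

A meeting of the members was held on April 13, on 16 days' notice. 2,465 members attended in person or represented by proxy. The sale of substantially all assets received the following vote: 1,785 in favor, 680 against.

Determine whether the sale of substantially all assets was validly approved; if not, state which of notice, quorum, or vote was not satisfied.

Notice: 16 days given; 14 required. Satisfied.
Quorum: 50% of 4,923 = 2,461.50, rounded up to 2,462; 2,465 present. Satisfied.
Vote: requires three-fourths of those present (2,465); 3/4 of 2465 = 1848.75, rounded up to 1849, so 1,849 needed; 1,785 in favor. Not satisfied.

Invalid — vote requirement not satisfied.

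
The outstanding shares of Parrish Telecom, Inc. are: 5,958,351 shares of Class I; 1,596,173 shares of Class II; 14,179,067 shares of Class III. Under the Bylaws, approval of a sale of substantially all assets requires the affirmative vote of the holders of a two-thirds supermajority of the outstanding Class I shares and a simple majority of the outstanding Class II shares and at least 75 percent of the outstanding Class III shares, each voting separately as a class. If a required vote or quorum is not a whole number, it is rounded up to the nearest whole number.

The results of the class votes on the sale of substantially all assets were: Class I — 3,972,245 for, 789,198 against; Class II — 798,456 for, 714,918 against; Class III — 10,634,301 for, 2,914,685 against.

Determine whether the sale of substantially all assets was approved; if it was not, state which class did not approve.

Class I: 2/3 of 5958351 = 3972234; 3,972,234 required, 3,972,245 in favor — approved.
Class II: a majority of 1596173 is 798087; 798,087 required, 798,456 in favor — approved.
Class III: 3/4 of 14179067 = 10634300.25, rounded up to 10634301; 10,634,301 required, 10,634,301 in favor — approved.

Approved — every class gave the required vote.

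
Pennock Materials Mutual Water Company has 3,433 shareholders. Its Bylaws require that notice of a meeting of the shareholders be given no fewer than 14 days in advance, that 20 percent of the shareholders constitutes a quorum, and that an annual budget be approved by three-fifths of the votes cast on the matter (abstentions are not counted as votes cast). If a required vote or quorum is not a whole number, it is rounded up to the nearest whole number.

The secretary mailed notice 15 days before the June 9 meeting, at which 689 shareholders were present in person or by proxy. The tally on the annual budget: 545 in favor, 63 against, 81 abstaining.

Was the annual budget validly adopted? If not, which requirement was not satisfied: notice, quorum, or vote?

Notice: 15 days given; 14 required. Satisfied.
Quorum: 20% of 3,433 = 686.60, rounded up to 687; 689 present. Satisfied.
Vote: requires three-fifths of the votes cast (689 − 81 abstaining = 608); 3/5 of 608 = 364.80, rounded up to 365, so 365 needed; 545 in favor. Satisfied.

Valid — all requirements satisfied.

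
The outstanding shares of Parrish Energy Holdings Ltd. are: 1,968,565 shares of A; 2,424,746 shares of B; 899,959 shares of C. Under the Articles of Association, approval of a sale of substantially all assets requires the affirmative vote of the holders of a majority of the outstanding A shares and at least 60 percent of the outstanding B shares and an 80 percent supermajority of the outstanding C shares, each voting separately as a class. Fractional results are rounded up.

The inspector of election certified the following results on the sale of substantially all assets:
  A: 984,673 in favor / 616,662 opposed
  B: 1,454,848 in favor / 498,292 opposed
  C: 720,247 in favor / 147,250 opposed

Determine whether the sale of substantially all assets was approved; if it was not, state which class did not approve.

Approved — every class gave the required vote.

A: a majority of 1968565 is 984283; 984,283 required, 984,673 in favor — approved.
B: 3/5 of 2424746 = 1454847.60, rounded up to 1454848; 1,454,848 required, 1,454,848 in favor — approved.
C: 4/5 of 899959 = 719967.20, rounded up to 719968; 719,968 required, 720,247 in favor — approved.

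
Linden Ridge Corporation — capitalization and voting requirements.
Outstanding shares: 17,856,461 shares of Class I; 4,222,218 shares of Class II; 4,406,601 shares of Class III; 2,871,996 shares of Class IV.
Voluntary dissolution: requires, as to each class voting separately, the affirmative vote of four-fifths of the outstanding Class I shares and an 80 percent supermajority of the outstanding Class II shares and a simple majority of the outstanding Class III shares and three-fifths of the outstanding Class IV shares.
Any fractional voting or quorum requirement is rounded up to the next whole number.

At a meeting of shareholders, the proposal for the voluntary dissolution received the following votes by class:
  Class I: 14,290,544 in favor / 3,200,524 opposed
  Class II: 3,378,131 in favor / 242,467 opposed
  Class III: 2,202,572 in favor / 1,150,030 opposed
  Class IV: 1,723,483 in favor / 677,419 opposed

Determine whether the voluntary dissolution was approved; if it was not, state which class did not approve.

Not approved — the Class III shares did not give the required vote.

Class I: 4/5 of 17856461 = 14285168.80, rounded up to 14285169; 14,285,169 required, 14,290,544 in favor — approved.
Class II: 4/5 of 4222218 = 3377774.40, rounded up to 3377775; 3,377,775 required, 3,378,131 in favor — approved.
Class III: a majority of 4406601 is 2203301; 2,203,301 required, 2,202,572 in favor — not approved.
Class IV: 3/5 of 2871996 = 1723197.60, rounded up to 1723198; 1,723,198 required, 1,723,483 in favor — approved.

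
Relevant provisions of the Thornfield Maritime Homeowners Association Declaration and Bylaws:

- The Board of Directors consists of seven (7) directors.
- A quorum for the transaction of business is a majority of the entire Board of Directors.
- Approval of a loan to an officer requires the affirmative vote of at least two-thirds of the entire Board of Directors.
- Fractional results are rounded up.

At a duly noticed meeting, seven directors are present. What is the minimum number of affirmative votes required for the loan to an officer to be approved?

5

The loan to an officer requires two-thirds of the entire Board of Directors (7).
2/3 of 7 = 4.67, rounded up to 5.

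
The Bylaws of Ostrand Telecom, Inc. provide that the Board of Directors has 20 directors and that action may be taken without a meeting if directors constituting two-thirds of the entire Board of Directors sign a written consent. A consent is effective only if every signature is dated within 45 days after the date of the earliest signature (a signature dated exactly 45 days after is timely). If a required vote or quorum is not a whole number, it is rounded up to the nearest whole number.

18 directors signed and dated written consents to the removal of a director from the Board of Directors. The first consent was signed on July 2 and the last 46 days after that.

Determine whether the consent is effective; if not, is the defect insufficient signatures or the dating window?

Not effective — dating-window requirement not satisfied.

Signatures required: two-thirds of 20 — 2/3 of 20 = 13.33, rounded up to 14, so 14 needed; 18 signed. Sufficient.
Dating window: the latest signature is 46 days after the earliest; the limit is 45 days. Outside the window.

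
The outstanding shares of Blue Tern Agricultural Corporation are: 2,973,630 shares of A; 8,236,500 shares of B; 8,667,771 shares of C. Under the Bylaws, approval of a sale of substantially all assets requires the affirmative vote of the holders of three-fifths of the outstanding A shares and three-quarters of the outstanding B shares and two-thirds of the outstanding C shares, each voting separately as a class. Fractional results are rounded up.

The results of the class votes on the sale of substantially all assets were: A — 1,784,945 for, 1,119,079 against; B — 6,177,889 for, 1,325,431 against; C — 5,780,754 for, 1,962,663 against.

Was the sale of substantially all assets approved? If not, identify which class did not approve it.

A: 3/5 of 2973630 = 1784178; 1,784,178 required, 1,784,945 in favor — approved.
B: 3/4 of 8236500 = 6177375; 6,177,375 required, 6,177,889 in favor — approved.
C: 2/3 of 8667771 = 5778514; 5,778,514 required, 5,780,754 in favor — approved.

Approved — every class gave the required vote.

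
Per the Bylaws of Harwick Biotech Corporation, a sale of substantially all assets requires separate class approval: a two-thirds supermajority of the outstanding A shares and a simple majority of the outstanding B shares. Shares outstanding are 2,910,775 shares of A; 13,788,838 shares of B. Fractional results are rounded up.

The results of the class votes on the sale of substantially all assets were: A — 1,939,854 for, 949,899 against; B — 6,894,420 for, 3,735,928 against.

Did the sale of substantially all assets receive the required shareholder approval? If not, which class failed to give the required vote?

Not approved — the A shares did not give the required vote.

A: 2/3 of 2910775 = 1940516.67, rounded up to 1940517; 1,940,517 required, 1,939,854 in favor — not approved.
B: a majority of 13788838 is 6894420; 6,894,420 required, 6,894,420 in favor — approved.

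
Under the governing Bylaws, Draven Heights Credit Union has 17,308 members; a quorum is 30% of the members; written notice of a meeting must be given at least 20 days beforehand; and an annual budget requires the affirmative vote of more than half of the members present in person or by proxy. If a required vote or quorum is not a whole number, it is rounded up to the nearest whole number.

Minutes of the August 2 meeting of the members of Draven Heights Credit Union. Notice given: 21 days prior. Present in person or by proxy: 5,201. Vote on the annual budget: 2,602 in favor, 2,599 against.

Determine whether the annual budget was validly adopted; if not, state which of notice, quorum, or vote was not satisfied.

Notice: 21 days given; 20 required. Satisfied.
Quorum: 30% of 17,308 = 5,192.40, rounded up to 5,193; 5,201 present. Satisfied.
Vote: requires a majority of those present (5,201); a majority of 5201 is 2601, so 2,601 needed; 2,602 in favor. Satisfied.

Valid — all requirements satisfied.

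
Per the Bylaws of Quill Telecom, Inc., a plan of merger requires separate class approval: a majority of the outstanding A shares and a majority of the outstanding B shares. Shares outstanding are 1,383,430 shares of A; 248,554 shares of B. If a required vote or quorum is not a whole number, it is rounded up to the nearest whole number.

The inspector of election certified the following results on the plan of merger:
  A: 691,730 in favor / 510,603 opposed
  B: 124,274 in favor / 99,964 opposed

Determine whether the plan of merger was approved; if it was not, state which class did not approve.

Not approved — the B shares did not give the required vote.

A: a majority of 1383430 is 691716; 691,716 required, 691,730 in favor — approved.
B: a majority of 248554 is 124278; 124,278 required, 124,274 in favor — not approved.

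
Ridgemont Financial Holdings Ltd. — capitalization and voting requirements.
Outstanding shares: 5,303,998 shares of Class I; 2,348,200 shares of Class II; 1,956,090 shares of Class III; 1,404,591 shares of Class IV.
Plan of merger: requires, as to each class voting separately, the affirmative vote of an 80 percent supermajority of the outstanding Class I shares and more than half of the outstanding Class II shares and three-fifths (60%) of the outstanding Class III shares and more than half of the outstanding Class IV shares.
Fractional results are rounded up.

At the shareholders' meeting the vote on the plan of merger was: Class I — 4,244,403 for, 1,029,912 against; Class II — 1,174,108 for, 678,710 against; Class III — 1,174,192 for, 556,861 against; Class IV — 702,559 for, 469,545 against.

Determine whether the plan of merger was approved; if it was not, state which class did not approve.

Approved — every class gave the required vote.

Class I: 4/5 of 5303998 = 4243198.40, rounded up to 4243199; 4,243,199 required, 4,244,403 in favor — approved.
Class II: a majority of 2348200 is 1174101; 1,174,101 required, 1,174,108 in favor — approved.
Class III: 3/5 of 1956090 = 1173654; 1,173,654 required, 1,174,192 in favor — approved.
Class IV: a majority of 1404591 is 702296; 702,296 required, 702,559 in favor — approved.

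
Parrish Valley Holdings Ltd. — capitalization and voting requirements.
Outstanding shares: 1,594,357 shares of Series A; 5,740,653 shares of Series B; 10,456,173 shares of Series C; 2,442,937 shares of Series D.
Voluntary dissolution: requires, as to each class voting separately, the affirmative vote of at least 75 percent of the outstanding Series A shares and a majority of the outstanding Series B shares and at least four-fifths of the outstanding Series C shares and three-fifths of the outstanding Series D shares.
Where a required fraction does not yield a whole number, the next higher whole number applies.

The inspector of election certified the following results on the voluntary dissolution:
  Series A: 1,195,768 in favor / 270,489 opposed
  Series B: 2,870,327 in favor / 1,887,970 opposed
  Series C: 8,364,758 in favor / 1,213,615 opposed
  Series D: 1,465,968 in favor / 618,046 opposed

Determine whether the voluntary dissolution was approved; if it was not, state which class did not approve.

Series A: 3/4 of 1594357 = 1195767.75, rounded up to 1195768; 1,195,768 required, 1,195,768 in favor — approved.
Series B: a majority of 5740653 is 2870327; 2,870,327 required, 2,870,327 in favor — approved.
Series C: 4/5 of 10456173 = 8364938.40, rounded up to 8364939; 8,364,939 required, 8,364,758 in favor — not approved.
Series D: 3/5 of 2442937 = 1465762.20, rounded up to 1465763; 1,465,763 required, 1,465,968 in favor — approved.

Not approved — the Series C shares did not give the required vote.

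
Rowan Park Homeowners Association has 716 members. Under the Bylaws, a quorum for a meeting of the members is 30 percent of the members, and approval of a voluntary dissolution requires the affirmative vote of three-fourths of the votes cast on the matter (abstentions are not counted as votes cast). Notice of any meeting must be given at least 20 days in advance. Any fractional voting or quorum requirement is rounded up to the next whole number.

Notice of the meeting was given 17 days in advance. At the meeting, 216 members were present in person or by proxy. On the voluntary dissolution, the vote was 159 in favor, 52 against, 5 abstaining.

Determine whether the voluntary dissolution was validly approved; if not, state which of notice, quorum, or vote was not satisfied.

Notice: 17 days given; 20 required. Not satisfied.
Quorum: 30% of 716 = 214.80, rounded up to 215; 216 present. Satisfied.
Vote: requires three-fourths of the votes cast (216 − 5 abstaining = 211); 3/4 of 211 = 158.25, rounded up to 159, so 159 needed; 159 in favor. Satisfied.

Invalid — notice requirement not satisfied.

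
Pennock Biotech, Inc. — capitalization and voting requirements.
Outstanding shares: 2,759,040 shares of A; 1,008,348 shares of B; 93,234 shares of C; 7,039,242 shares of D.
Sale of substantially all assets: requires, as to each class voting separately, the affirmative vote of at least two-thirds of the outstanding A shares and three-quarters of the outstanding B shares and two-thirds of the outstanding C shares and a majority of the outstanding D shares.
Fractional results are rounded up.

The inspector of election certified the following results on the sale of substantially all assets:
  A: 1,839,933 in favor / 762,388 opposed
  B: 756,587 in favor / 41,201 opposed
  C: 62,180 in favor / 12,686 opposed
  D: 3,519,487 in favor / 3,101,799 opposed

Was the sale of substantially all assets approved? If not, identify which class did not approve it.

Not approved — the D shares did not give the required vote.

A: 2/3 of 2759040 = 1839360; 1,839,360 required, 1,839,933 in favor — approved.
B: 3/4 of 1008348 = 756261; 756,261 required, 756,587 in favor — approved.
C: 2/3 of 93234 = 62156; 62,156 required, 62,180 in favor — approved.
D: a majority of 7039242 is 3519622; 3,519,622 required, 3,519,487 in favor — not approved.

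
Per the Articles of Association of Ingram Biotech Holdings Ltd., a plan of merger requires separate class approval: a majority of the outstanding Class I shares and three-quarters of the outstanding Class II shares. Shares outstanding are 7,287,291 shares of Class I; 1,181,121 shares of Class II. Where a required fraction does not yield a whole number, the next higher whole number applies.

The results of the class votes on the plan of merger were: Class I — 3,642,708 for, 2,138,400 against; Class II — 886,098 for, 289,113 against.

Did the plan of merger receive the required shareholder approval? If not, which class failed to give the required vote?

Class I: a majority of 7287291 is 3643646; 3,643,646 required, 3,642,708 in favor — not approved.
Class II: 3/4 of 1181121 = 885840.75, rounded up to 885841; 885,841 required, 886,098 in favor — approved.

Not approved — the Class I shares did not give the required vote.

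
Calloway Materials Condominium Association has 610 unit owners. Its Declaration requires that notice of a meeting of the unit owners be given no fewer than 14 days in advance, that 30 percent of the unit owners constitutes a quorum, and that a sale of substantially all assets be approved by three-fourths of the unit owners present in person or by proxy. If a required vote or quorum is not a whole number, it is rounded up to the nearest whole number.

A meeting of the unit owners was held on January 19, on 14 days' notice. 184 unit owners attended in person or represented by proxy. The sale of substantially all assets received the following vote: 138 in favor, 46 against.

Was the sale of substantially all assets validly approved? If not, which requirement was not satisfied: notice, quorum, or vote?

Notice: 14 days given; 14 required. Satisfied.
Quorum: 30% of 610 = 183; 184 present. Satisfied.
Vote: requires three-fourths of those present (184); 3/4 of 184 = 138, so 138 needed; 138 in favor. Satisfied.

Valid — all requirements satisfied.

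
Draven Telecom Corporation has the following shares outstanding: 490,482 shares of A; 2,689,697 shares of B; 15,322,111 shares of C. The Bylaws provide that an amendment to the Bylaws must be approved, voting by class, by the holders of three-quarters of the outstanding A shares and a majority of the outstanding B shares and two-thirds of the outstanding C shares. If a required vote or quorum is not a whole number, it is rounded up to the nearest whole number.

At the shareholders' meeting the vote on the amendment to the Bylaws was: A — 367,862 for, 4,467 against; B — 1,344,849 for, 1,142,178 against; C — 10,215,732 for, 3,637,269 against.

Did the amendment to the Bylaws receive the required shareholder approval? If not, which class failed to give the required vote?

Approved — every class gave the required vote.

A: 3/4 of 490482 = 367861.50, rounded up to 367862; 367,862 required, 367,862 in favor — approved.
B: a majority of 2689697 is 1344849; 1,344,849 required, 1,344,849 in favor — approved.
C: 2/3 of 15322111 = 10214740.67, rounded up to 10214741; 10,214,741 required, 10,215,732 in favor — approved.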